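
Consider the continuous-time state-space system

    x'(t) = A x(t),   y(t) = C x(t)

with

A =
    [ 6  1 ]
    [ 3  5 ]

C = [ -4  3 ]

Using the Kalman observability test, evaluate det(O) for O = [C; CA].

1

CA = [[-15, 11]]
Observability matrix O = [C; CA] = [[-4, 3], [-15, 11]]
det(O) = (-4)·11 - 3·(-15) = -44 - (-45) = 1
Since det(O) ≠ 0, rank(O) = 2 and the system is completely observable.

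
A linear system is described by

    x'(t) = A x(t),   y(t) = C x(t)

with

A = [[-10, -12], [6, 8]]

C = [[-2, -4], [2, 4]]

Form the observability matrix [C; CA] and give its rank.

1

CA = [[-4, -8], [4, 8]]
Observability matrix O = [C; CA] = [[-2, -4], [2, 4], [-4, -8], [4, 8]]
Every row of O is a scalar multiple of row 1 = [-2, -4] (multipliers 1, -1, 2, -2), so the rows span a one-dimensional space.
O ≠ 0, hence rank(O) = 1.
rank(O) = 1 < n = 2, so the pair (A, C) is not completely observable.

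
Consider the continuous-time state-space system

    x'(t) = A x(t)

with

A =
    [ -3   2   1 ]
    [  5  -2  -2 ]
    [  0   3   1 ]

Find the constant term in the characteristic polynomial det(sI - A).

7

Expand det(sI - A) for the 3×3 matrix.
p(s) = s^3 + 4s^2 - 3s + 7.
(Check: constant term = det(-A) = (-1)^3 det A = 7; coefficient of s^2 = -tr A = 4.)
The constant term is 7.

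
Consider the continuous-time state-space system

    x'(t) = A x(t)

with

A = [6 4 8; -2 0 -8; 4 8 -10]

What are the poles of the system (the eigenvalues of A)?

det(sI - A) = s^3 - (tr A)s^2 + (M11 + M22 + M33)s - det A, where Mii is the 2×2 principal minor of A obtained by deleting row i and column i.
tr A = 6 + 0 + (-10) = -4; M11 = 0·(-10) - (-8)·8 = 0 - (-64) = 64; M22 = 6·(-10) - 8·4 = -60 - 32 = -92; M33 = 6·0 - 4·(-2) = 0 - (-8) = 8; sum of minors = -20.
det A = 6·(0·(-10) - (-8)·8) - 4·((-2)·(-10) - (-8)·4) + 8·((-2)·8 - 0·4) = 6·64 - 4·52 + 8·(-16) = 48.
So p(s) = det(sI - A) = s^3 + 4s^2 - 20s - 48.
Rational-root test: any integer root divides -48. Testing small divisors, s = -2 works: p(-2) = -8 + 16 + 40 + (-48) = 0, so (s + 2) is a factor.
Dividing, p(s) = (s + 2)(s^2 + 2s - 24).
Factor s^2 + 2s - 24: two numbers with sum -2 and product -24 are 4 and -6, so s^2 + 2s - 24 = (s - 4)(s + 6).
Hence p(s) = (s - 4) (s + 2) (s + 6), with roots -6, -2, 4.
At least one eigenvalue has non-negative real part, so the system is not asymptotically stable.

-6, -2, 4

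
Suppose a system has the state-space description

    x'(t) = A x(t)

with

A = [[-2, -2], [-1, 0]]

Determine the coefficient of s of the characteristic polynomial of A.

For a 2×2 matrix, det(sI - A) = s^2 - (tr A)s + det A.
tr A = -2, det A = -2.
So p(s) = s^2 + 2s - 2.
The coefficient of s is 2.

2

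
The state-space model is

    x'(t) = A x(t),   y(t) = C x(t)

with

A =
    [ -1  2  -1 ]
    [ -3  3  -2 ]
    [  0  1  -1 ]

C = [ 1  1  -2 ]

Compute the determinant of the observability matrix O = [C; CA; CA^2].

CA = [[-4, 3, -1]]
CA^2 = [[-5, 0, -1]]
Observability matrix O = [C; CA; CA^2] = [[1, 1, -2], [-4, 3, -1], [-5, 0, -1]]
Expanding along the first row, det(O) = 1·(3·(-1) - (-1)·0) - 1·((-4)·(-1) - (-1)·(-5)) + (-2)·((-4)·0 - 3·(-5)) = 1·(-3) - 1·(-1) + (-2)·15 = -32
Since det(O) ≠ 0, rank(O) = 3 and the system is completely observable.

-32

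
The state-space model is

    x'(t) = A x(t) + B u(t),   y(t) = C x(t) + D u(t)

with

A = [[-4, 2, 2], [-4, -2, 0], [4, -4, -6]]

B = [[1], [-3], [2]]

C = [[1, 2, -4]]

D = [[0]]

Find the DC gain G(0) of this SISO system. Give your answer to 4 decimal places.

-10.1667

G(0) = C(-A)^{-1}B + D = -C A^{-1} B + D.
det A = -48, so A^{-1} = (1/-48)·adj(A) = [[-1/4, -1/12, -1/12], [1/2, -1/3, 1/6], [-1/2, 1/6, -1/3]]
A^{-1} B = [-1/6, 11/6, -5/3]^T
C A^{-1} B = 61/6
G(0) = D - C A^{-1} B = 0 - (61/6) = -61/6 ≈ -10.1667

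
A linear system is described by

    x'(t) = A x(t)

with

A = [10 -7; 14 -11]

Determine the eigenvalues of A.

det(sI - A) = s^2 - (tr A)s + det A, with tr A = 10 + (-11) = -1 and det A = 10·(-11) - (-7)·14 = -110 - (-98) = -12.
So p(s) = det(sI - A) = s^2 + s - 12.
Factor s^2 + s - 12: two numbers with sum -1 and product -12 are 3 and -4, so s^2 + s - 12 = (s - 3)(s + 4).
Hence p(s) = (s - 3) (s + 4), with roots -4, 3.
At least one eigenvalue has non-negative real part, so the system is not asymptotically stable.

-4, 3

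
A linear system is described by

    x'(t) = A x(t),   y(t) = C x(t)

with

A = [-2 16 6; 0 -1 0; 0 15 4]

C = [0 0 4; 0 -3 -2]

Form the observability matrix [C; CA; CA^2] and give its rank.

CA = [[0, 60, 16], [0, -27, -8]]
CA^2 = [[0, 180, 64], [0, -93, -32]]
Observability matrix O = [C; CA; CA^2] = [[0, 0, 4], [0, -3, -2], [0, 60, 16], [0, -27, -8], [0, 180, 64], [0, -93, -32]]
Column 1 of O is identically zero, so rank(O) ≤ 2.
The 2×2 minor from rows 1, 2, columns 2, 3 is 0·(-2) - 4·(-3) = 0 - (-12) = 12 ≠ 0, so rank(O) = 2.
rank(O) = 2 < n = 3, so the pair (A, C) is not completely observable.

2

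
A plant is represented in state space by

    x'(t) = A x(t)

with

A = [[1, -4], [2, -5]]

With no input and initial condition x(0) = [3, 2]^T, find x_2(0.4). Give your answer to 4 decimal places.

0.9715

det(sI - A) = s^2 - (tr A)s + det A, with tr A = 1 + (-5) = -4 and det A = 1·(-5) - (-4)·2 = -5 - (-8) = 3.
So p(s) = det(sI - A) = s^2 + 4s + 3.
Factor s^2 + 4s + 3: two numbers with sum -4 and product 3 are -1 and -3, so s^2 + 4s + 3 = (s + 1)(s + 3).
Hence p(s) = (s + 1) (s + 3), with roots -3, -1.
The eigenvalues -3, -1 are distinct and real, so A is diagonalisable and x(t) = e^{At} x(0) = V diag(e^{λ_i t}) V^{-1} x(0), where the columns of V are the eigenvectors.
λ = -3: A - (-3)I = [[4, -4], [2, -2]]. Row 1 gives 4·v1 + (-4)·v2 = 0, so take v_1 = [-1, -1]^T.
λ = -1: A - (-1)I = [[2, -4], [2, -4]]. Row 1 gives 2·v1 + (-4)·v2 = 0, so take v_2 = [-2, -1]^T.
V = [v_1 v_2] = [[-1, -2], [-1, -1]] has det V = -1, so V^{-1} = adj(V)/det V = [[1, -2], [-1, 1]].
Modal coordinates z(0) = V^{-1} x(0): 1·3 + (-2)·2 = -1; (-1)·3 + 1·2 = -1; so z(0) = [-1, -1]^T.
x_2(t) = Σ_i (v_i)_2 · z_i(0) · e^{λ_i t} (row 2 of V times the modal terms).
x_2(0.4) = (-1)·(-1)·e^{-3·0.4} + (-1)·(-1)·e^{-1·0.4} = 1·0.301194 + 1·0.670320 = 0.9715.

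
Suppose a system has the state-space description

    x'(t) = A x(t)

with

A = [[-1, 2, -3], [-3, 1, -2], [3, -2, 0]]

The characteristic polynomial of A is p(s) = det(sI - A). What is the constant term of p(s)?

Expand det(sI - A) for the 3×3 matrix.
p(s) = s^3 + 10s + 17.
(Check: constant term = det(-A) = (-1)^3 det A = 17; coefficient of s^2 = -tr A = 0.)
The constant term is 17.

17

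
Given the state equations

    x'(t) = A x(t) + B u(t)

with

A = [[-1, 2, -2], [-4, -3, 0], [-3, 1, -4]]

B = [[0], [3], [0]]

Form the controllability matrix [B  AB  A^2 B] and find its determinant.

432

AB = [[6], [-9], [3]]
A^2B = [[-30], [3], [-39]]
Controllability matrix C = [B  AB  A^2B] = [[0, 6, -30], [3, -9, 3], [0, 3, -39]]
Expanding along the first row, det(C) = 0·((-9)·(-39) - 3·3) - 6·(3·(-39) - 3·0) + (-30)·(3·3 - (-9)·0) = 0·342 - 6·(-117) + (-30)·9 = 432
Since det(C) ≠ 0, rank(C) = 3 and the system is completely controllable.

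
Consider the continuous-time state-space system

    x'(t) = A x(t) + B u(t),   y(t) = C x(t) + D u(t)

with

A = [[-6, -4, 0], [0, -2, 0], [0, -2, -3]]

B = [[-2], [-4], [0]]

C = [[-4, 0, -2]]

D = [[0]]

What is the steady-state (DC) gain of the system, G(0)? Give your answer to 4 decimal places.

-6.6667

G(0) = C(-A)^{-1}B + D = -C A^{-1} B + D.
det A = -36, so A^{-1} = (1/-36)·adj(A) = [[-1/6, 1/3, 0], [0, -1/2, 0], [0, 1/3, -1/3]]
A^{-1} B = [-1, 2, -4/3]^T
C A^{-1} B = 20/3
G(0) = D - C A^{-1} B = 0 - (20/3) = -20/3 ≈ -6.6667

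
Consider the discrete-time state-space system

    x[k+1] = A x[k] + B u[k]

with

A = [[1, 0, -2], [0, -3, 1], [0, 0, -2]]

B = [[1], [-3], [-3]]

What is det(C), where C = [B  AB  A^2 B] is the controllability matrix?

0

AB = [[7], [6], [6]]
A^2B = [[-5], [-12], [-12]]
Controllability matrix C = [B  AB  A^2B] = [[1, 7, -5], [-3, 6, -12], [-3, 6, -12]]
Expanding along the first row, det(C) = 1·(6·(-12) - (-12)·6) - 7·((-3)·(-12) - (-12)·(-3)) + (-5)·((-3)·6 - 6·(-3)) = 1·0 - 7·0 + (-5)·0 = 0
Since det(C) = 0, rank(C) < 3 and the system is not completely controllable.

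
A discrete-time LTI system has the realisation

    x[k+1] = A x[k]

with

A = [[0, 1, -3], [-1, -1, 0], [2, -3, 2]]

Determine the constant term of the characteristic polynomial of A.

13

Expand det(zI - A) for the 3×3 matrix.
p(z) = z^3 - z^2 + 5z + 13.
(Check: constant term = det(-A) = (-1)^3 det A = 13; coefficient of z^2 = -tr A = -1.)
The constant term is 13.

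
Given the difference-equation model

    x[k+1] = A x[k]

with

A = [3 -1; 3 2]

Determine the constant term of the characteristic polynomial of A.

For a 2×2 matrix, det(zI - A) = z^2 - (tr A)z + det A.
tr A = 5, det A = 9.
So p(z) = z^2 - 5z + 9.
The constant term is 9.

9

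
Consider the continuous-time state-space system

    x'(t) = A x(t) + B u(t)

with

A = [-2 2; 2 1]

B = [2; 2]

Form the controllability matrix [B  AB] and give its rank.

2

AB = [[0], [6]]
Controllability matrix C = [B  AB] = [[2, 0], [2, 6]]
det(C) = 2·6 - 0·2 = 12 - 0 = 12 ≠ 0, so rank(C) = 2.
rank(C) = 2 = n, so the pair (A, B) is completely controllable.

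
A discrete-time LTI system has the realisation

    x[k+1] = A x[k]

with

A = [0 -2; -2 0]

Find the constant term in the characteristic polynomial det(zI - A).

For a 2×2 matrix, det(zI - A) = z^2 - (tr A)z + det A.
tr A = 0, det A = -4.
So p(z) = z^2 - 4.
The constant term is -4.

-4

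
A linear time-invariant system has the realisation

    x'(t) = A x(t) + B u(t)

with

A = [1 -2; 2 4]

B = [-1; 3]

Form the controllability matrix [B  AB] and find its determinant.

AB = [[-7], [10]]
Controllability matrix C = [B  AB] = [[-1, -7], [3, 10]]
det(C) = (-1)·10 - (-7)·3 = -10 - (-21) = 11
Since det(C) ≠ 0, rank(C) = 2 and the system is completely controllable.

11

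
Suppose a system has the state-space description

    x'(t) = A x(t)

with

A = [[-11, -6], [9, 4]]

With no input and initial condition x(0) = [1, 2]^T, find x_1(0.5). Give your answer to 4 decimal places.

-1.6327

det(sI - A) = s^2 - (tr A)s + det A, with tr A = (-11) + 4 = -7 and det A = (-11)·4 - (-6)·9 = -44 - (-54) = 10.
So p(s) = det(sI - A) = s^2 + 7s + 10.
Factor s^2 + 7s + 10: two numbers with sum -7 and product 10 are -2 and -5, so s^2 + 7s + 10 = (s + 2)(s + 5).
Hence p(s) = (s + 2) (s + 5), with roots -5, -2.
The eigenvalues -5, -2 are distinct and real, so A is diagonalisable and x(t) = e^{At} x(0) = V diag(e^{λ_i t}) V^{-1} x(0), where the columns of V are the eigenvectors.
λ = -5: A - (-5)I = [[-6, -6], [9, 9]]. Row 1 gives (-6)·v1 + (-6)·v2 = 0, so take v_1 = [-1, 1]^T.
λ = -2: A - (-2)I = [[-9, -6], [9, 6]]. Row 1 gives (-9)·v1 + (-6)·v2 = 0, so take v_2 = [-2, 3]^T.
V = [v_1 v_2] = [[-1, -2], [1, 3]] has det V = -1, so V^{-1} = adj(V)/det V = [[-3, -2], [1, 1]].
Modal coordinates z(0) = V^{-1} x(0): (-3)·1 + (-2)·2 = -7; 1·1 + 1·2 = 3; so z(0) = [-7, 3]^T.
x_1(t) = Σ_i (v_i)_1 · z_i(0) · e^{λ_i t} (row 1 of V times the modal terms).
x_1(0.5) = (-1)·(-7)·e^{-5·0.5} + (-2)·3·e^{-2·0.5} = 7·0.082085 + (-6)·0.367879 = -1.6327.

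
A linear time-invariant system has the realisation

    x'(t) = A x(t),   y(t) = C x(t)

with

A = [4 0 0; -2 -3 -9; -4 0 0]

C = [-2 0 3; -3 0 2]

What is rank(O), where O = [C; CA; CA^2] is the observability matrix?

2

CA = [[-20, 0, 0], [-20, 0, 0]]
CA^2 = [[-80, 0, 0], [-80, 0, 0]]
Observability matrix O = [C; CA; CA^2] = [[-2, 0, 3], [-3, 0, 2], [-20, 0, 0], [-20, 0, 0], [-80, 0, 0], [-80, 0, 0]]
Column 2 of O is identically zero, so rank(O) ≤ 2.
The 2×2 minor from rows 1, 2, columns 1, 3 is (-2)·2 - 3·(-3) = -4 - (-9) = 5 ≠ 0, so rank(O) = 2.
rank(O) = 2 < n = 3, so the pair (A, C) is not completely observable.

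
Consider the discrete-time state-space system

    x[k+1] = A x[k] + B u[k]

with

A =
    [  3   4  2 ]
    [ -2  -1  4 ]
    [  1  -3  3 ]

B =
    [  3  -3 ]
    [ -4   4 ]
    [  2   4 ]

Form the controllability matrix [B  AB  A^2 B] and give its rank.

AB = [[-3, 15], [6, 18], [21, -3]]
A^2B = [[57, 111], [84, -60], [42, -48]]
Controllability matrix C = [B  AB  A^2B] = [[3, -3, -3, 15, 57, 111], [-4, 4, 6, 18, 84, -60], [2, 4, 21, -3, 42, -48]]
Take the 3×3 submatrix of C formed by columns 1, 2, 3: [[3, -3, -3], [-4, 4, 6], [2, 4, 21]]. Its determinant is 3·(4·21 - 6·4) - (-3)·((-4)·21 - 6·2) + (-3)·((-4)·4 - 4·2) = 3·60 - (-3)·(-96) + (-3)·(-24) = -36 ≠ 0.
So rank(C) ≥ 3; since C has 3 rows, rank(C) = 3.
rank(C) = 3 = n, so the pair (A, B) is completely controllable.

3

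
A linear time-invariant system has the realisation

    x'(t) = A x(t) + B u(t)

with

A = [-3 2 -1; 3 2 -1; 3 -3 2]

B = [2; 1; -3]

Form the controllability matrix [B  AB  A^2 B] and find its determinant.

AB = [[-1], [11], [-3]]
A^2B = [[28], [22], [-42]]
Controllability matrix C = [B  AB  A^2B] = [[2, -1, 28], [1, 11, 22], [-3, -3, -42]]
Expanding along the first row, det(C) = 2·(11·(-42) - 22·(-3)) - (-1)·(1·(-42) - 22·(-3)) + 28·(1·(-3) - 11·(-3)) = 2·(-396) - (-1)·24 + 28·30 = 72
Since det(C) ≠ 0, rank(C) = 3 and the system is completely controllable.

72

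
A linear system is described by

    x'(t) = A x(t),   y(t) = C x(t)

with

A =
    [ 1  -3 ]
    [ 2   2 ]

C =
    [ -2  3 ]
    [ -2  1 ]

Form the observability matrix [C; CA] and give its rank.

2

CA = [[4, 12], [0, 8]]
Observability matrix O = [C; CA] = [[-2, 3], [-2, 1], [4, 12], [0, 8]]
Take the 2×2 submatrix of O formed by rows 1, 2: [[-2, 3], [-2, 1]]. Its determinant is (-2)·1 - 3·(-2) = -2 - (-6) = 4 ≠ 0.
So rank(O) ≥ 2; since O has 2 columns, rank(O) = 2.
rank(O) = 2 = n, so the pair (A, C) is completely observable.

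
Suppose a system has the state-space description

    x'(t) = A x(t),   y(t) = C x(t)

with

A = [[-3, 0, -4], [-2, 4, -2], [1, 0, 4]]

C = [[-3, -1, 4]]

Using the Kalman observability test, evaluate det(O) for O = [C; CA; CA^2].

-466

CA = [[15, -4, 30]]
CA^2 = [[-7, -16, 68]]
Observability matrix O = [C; CA; CA^2] = [[-3, -1, 4], [15, -4, 30], [-7, -16, 68]]
Expanding along the first row, det(O) = (-3)·((-4)·68 - 30·(-16)) - (-1)·(15·68 - 30·(-7)) + 4·(15·(-16) - (-4)·(-7)) = (-3)·208 - (-1)·1230 + 4·(-268) = -466
Since det(O) ≠ 0, rank(O) = 3 and the system is completely observable.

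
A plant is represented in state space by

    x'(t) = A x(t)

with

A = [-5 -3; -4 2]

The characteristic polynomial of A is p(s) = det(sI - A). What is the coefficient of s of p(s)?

For a 2×2 matrix, det(sI - A) = s^2 - (tr A)s + det A.
tr A = -3, det A = -22.
So p(s) = s^2 + 3s - 22.
The coefficient of s is 3.

3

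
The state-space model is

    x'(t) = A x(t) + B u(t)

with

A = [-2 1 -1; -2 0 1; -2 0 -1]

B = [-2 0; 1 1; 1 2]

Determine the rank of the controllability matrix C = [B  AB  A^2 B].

AB = [[4, -1], [5, 2], [3, -2]]
A^2B = [[-6, 6], [-5, 0], [-11, 4]]
Controllability matrix C = [B  AB  A^2B] = [[-2, 0, 4, -1, -6, 6], [1, 1, 5, 2, -5, 0], [1, 2, 3, -2, -11, 4]]
Take the 3×3 submatrix of C formed by columns 1, 2, 3: [[-2, 0, 4], [1, 1, 5], [1, 2, 3]]. Its determinant is (-2)·(1·3 - 5·2) - 0·(1·3 - 5·1) + 4·(1·2 - 1·1) = (-2)·(-7) - 0·(-2) + 4·1 = 18 ≠ 0.
So rank(C) ≥ 3; since C has 3 rows, rank(C) = 3.
rank(C) = 3 = n, so the pair (A, B) is completely controllable.

3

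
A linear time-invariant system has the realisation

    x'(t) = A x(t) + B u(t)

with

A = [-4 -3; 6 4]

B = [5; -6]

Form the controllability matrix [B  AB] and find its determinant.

AB = [[-2], [6]]
Controllability matrix C = [B  AB] = [[5, -2], [-6, 6]]
det(C) = 5·6 - (-2)·(-6) = 30 - 12 = 18
Since det(C) ≠ 0, rank(C) = 2 and the system is completely controllable.

18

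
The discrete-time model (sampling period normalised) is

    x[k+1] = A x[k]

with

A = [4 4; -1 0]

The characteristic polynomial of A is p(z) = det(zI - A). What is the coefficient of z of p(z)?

-4

For a 2×2 matrix, det(zI - A) = z^2 - (tr A)z + det A.
tr A = 4, det A = 4.
So p(z) = z^2 - 4z + 4.
The coefficient of z is -4.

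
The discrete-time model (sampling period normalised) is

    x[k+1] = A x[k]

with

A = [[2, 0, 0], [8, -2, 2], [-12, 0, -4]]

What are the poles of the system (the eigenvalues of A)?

-4, -2, 2

det(zI - A) = z^3 - (tr A)z^2 + (M11 + M22 + M33)z - det A, where Mii is the 2×2 principal minor of A obtained by deleting row i and column i.
tr A = 2 + (-2) + (-4) = -4; M11 = (-2)·(-4) - 2·0 = 8 - 0 = 8; M22 = 2·(-4) - 0·(-12) = -8 - 0 = -8; M33 = 2·(-2) - 0·8 = -4 - 0 = -4; sum of minors = -4.
det A = 2·((-2)·(-4) - 2·0) - 0·(8·(-4) - 2·(-12)) + 0·(8·0 - (-2)·(-12)) = 2·8 - 0·(-8) + 0·(-24) = 16.
So p(z) = det(zI - A) = z^3 + 4z^2 - 4z - 16.
Rational-root test: any integer root divides -16. Testing small divisors, z = -2 works: p(-2) = -8 + 16 + 8 + (-16) = 0, so (z + 2) is a factor.
Dividing, p(z) = (z + 2)(z^2 + 2z - 8).
Factor z^2 + 2z - 8: two numbers with sum -2 and product -8 are 2 and -4, so z^2 + 2z - 8 = (z - 2)(z + 4).
Hence p(z) = (z - 2) (z + 2) (z + 4), with roots -4, -2, 2.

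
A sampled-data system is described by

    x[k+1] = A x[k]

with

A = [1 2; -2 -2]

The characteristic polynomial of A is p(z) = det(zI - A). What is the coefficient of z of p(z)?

1

For a 2×2 matrix, det(zI - A) = z^2 - (tr A)z + det A.
tr A = -1, det A = 2.
So p(z) = z^2 + z + 2.
The coefficient of z is 1.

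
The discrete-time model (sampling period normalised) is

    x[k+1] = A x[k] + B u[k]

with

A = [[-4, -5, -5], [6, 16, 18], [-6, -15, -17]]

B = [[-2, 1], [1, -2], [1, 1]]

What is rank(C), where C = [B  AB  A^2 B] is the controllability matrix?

AB = [[-2, 1], [22, -8], [-20, 7]]
A^2B = [[-2, 1], [-20, 4], [22, -5]]
Controllability matrix C = [B  AB  A^2B] = [[-2, 1, -2, 1, -2, 1], [1, -2, 22, -8, -20, 4], [1, 1, -20, 7, 22, -5]]
The rows r1, r2, r3 of C are linearly dependent: r1 + r2 + r3 = 0 (check each entry), so rank(C) ≤ 2.
The 2×2 minor from rows 1, 2, columns 1, 2 is (-2)·(-2) - 1·1 = 4 - 1 = 3 ≠ 0, so rank(C) = 2.
rank(C) = 2 < n = 3, so the pair (A, B) is not completely controllable.

2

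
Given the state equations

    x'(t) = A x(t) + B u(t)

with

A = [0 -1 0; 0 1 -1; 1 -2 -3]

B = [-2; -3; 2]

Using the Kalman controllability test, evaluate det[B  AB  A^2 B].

AB = [[3], [-5], [-2]]
A^2B = [[5], [-3], [19]]
Controllability matrix C = [B  AB  A^2B] = [[-2, 3, 5], [-3, -5, -3], [2, -2, 19]]
Expanding along the first row, det(C) = (-2)·((-5)·19 - (-3)·(-2)) - 3·((-3)·19 - (-3)·2) + 5·((-3)·(-2) - (-5)·2) = (-2)·(-101) - 3·(-51) + 5·16 = 435
Since det(C) ≠ 0, rank(C) = 3 and the system is completely controllable.

435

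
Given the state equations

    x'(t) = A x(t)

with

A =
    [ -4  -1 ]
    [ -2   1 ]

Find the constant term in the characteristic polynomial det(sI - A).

For a 2×2 matrix, det(sI - A) = s^2 - (tr A)s + det A.
tr A = -3, det A = -6.
So p(s) = s^2 + 3s - 6.
The constant term is -6.

-6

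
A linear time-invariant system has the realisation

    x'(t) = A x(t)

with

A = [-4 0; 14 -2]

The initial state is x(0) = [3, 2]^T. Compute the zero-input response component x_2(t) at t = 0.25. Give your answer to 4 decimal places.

det(sI - A) = s^2 - (tr A)s + det A, with tr A = (-4) + (-2) = -6 and det A = (-4)·(-2) - 0·14 = 8 - 0 = 8.
So p(s) = det(sI - A) = s^2 + 6s + 8.
Factor s^2 + 6s + 8: two numbers with sum -6 and product 8 are -2 and -4, so s^2 + 6s + 8 = (s + 2)(s + 4).
Hence p(s) = (s + 2) (s + 4), with roots -4, -2.
The eigenvalues -4, -2 are distinct and real, so A is diagonalisable and x(t) = e^{At} x(0) = V diag(e^{λ_i t}) V^{-1} x(0), where the columns of V are the eigenvectors.
λ = -4: A - (-4)I = [[0, 0], [14, 2]]. Row 2 gives 14·v1 + 2·v2 = 0, so take v_1 = [-1, 7]^T.
λ = -2: A - (-2)I = [[-2, 0], [14, 0]]. Row 1 gives (-2)·v1 + 0·v2 = 0, so take v_2 = [0, -1]^T.
V = [v_1 v_2] = [[-1, 0], [7, -1]] has det V = 1, so V^{-1} = adj(V)/det V = [[-1, 0], [-7, -1]].
Modal coordinates z(0) = V^{-1} x(0): (-1)·3 + 0·2 = -3; (-7)·3 + (-1)·2 = -23; so z(0) = [-3, -23]^T.
x_2(t) = Σ_i (v_i)_2 · z_i(0) · e^{λ_i t} (row 2 of V times the modal terms).
x_2(0.25) = 7·(-3)·e^{-4·0.25} + (-1)·(-23)·e^{-2·0.25} = (-21)·0.36787944 + 23·0.60653066 = 6.2247.

6.2247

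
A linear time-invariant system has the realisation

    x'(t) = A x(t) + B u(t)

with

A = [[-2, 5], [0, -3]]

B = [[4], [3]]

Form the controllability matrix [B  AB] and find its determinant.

-57

AB = [[7], [-9]]
Controllability matrix C = [B  AB] = [[4, 7], [3, -9]]
det(C) = 4·(-9) - 7·3 = -36 - 21 = -57
Since det(C) ≠ 0, rank(C) = 2 and the system is completely controllable.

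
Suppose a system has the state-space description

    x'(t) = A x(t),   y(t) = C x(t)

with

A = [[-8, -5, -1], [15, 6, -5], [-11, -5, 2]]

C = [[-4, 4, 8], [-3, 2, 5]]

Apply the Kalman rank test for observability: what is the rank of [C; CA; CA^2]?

2

CA = [[4, 4, 0], [-1, 2, 3]]
CA^2 = [[28, 4, -24], [5, 2, -3]]
Observability matrix O = [C; CA; CA^2] = [[-4, 4, 8], [-3, 2, 5], [4, 4, 0], [-1, 2, 3], [28, 4, -24], [5, 2, -3]]
The columns c1, c2, c3 of O are linearly dependent: c1 - c2 + c3 = 0 (check each entry), so rank(O) ≤ 2.
The 2×2 minor from rows 1, 2, columns 1, 2 is (-4)·2 - 4·(-3) = -8 - (-12) = 4 ≠ 0, so rank(O) = 2.
rank(O) = 2 < n = 3, so the pair (A, C) is not completely observable.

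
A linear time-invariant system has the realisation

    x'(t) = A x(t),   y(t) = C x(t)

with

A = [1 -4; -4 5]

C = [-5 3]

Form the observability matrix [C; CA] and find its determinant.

-124

CA = [[-17, 35]]
Observability matrix O = [C; CA] = [[-5, 3], [-17, 35]]
det(O) = (-5)·35 - 3·(-17) = -175 - (-51) = -124
Since det(O) ≠ 0, rank(O) = 2 and the system is completely observable.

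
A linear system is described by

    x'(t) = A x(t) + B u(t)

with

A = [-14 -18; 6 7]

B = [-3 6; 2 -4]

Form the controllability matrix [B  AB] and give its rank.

AB = [[6, -12], [-4, 8]]
Controllability matrix C = [B  AB] = [[-3, 6, 6, -12], [2, -4, -4, 8]]
Every column of C is a scalar multiple of column 1 = [-3, 2] (multipliers 1, -2, -2, 4), so the columns span a one-dimensional space.
C ≠ 0, hence rank(C) = 1.
rank(C) = 1 < n = 2, so the pair (A, B) is not completely controllable.

1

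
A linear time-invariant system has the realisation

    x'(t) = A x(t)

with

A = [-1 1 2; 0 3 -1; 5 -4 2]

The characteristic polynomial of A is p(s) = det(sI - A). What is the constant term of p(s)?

Expand det(sI - A) for the 3×3 matrix.
p(s) = s^3 - 4s^2 - 13s + 37.
(Check: constant term = det(-A) = (-1)^3 det A = 37; coefficient of s^2 = -tr A = -4.)
The constant term is 37.

37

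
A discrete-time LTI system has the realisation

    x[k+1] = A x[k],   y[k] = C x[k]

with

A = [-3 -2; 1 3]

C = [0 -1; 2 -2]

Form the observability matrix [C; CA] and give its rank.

CA = [[-1, -3], [-8, -10]]
Observability matrix O = [C; CA] = [[0, -1], [2, -2], [-1, -3], [-8, -10]]
Take the 2×2 submatrix of O formed by rows 1, 2: [[0, -1], [2, -2]]. Its determinant is 0·(-2) - (-1)·2 = 0 - (-2) = 2 ≠ 0.
So rank(O) ≥ 2; since O has 2 columns, rank(O) = 2.
rank(O) = 2 = n, so the pair (A, C) is completely observable.

2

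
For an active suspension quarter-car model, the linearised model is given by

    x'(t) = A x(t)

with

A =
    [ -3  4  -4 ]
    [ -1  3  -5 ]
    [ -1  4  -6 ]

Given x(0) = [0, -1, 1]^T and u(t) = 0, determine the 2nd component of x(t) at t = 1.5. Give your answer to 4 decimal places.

-1.2446

det(sI - A) = s^3 - (tr A)s^2 + (M11 + M22 + M33)s - det A, where Mii is the 2×2 principal minor of A obtained by deleting row i and column i.
tr A = (-3) + 3 + (-6) = -6; M11 = 3·(-6) - (-5)·4 = -18 - (-20) = 2; M22 = (-3)·(-6) - (-4)·(-1) = 18 - 4 = 14; M33 = (-3)·3 - 4·(-1) = -9 - (-4) = -5; sum of minors = 11.
det A = (-3)·(3·(-6) - (-5)·4) - 4·((-1)·(-6) - (-5)·(-1)) + (-4)·((-1)·4 - 3·(-1)) = (-3)·2 - 4·1 + (-4)·(-1) = -6.
So p(s) = det(sI - A) = s^3 + 6s^2 + 11s + 6.
Rational-root test: any integer root divides 6. Testing small divisors, s = -1 works: p(-1) = -1 + 6 + (-11) + 6 = 0, so (s + 1) is a factor.
Dividing, p(s) = (s + 1)(s^2 + 5s + 6).
Factor s^2 + 5s + 6: two numbers with sum -5 and product 6 are -2 and -3, so s^2 + 5s + 6 = (s + 2)(s + 3).
Hence p(s) = (s + 1) (s + 2) (s + 3), with roots -3, -2, -1.
The eigenvalues -3, -2, -1 are distinct and real, so A is diagonalisable and x(t) = e^{At} x(0) = V diag(e^{λ_i t}) V^{-1} x(0), where the columns of V are the eigenvectors.
λ = -3: A - (-3)I = [[0, 4, -4], [-1, 6, -5], [-1, 4, -3]]. v must be orthogonal to every row; (row 1) × (row 2) = [4, 4, 4], so take v_1 = [1, 1, 1]^T.
λ = -2: A - (-2)I = [[-1, 4, -4], [-1, 5, -5], [-1, 4, -4]]. v must be orthogonal to every row; (row 1) × (row 2) = [0, -1, -1], so take v_2 = [0, 1, 1]^T.
λ = -1: A - (-1)I = [[-2, 4, -4], [-1, 4, -5], [-1, 4, -5]]. v must be orthogonal to every row; (row 1) × (row 2) = [-4, -6, -4], so take v_3 = [2, 3, 2]^T.
V = [v_1 v_2 v_3] = [[1, 0, 2], [1, 1, 3], [1, 1, 2]] has det V = -1, so V^{-1} = adj(V)/det V = [[1, -2, 2], [-1, 0, 1], [0, 1, -1]].
Modal coordinates z(0) = V^{-1} x(0): 1·0 + (-2)·(-1) + 2·1 = 4; (-1)·0 + 0·(-1) + 1·1 = 1; 0·0 + 1·(-1) + (-1)·1 = -2; so z(0) = [4, 1, -2]^T.
x_2(t) = Σ_i (v_i)_2 · z_i(0) · e^{λ_i t} (row 2 of V times the modal terms).
x_2(1.5) = 1·4·e^{-3·1.5} + 1·1·e^{-2·1.5} + 3·(-2)·e^{-1·1.5} = 4·0.011109 + 1·0.049787 + (-6)·0.223130 = -1.2446.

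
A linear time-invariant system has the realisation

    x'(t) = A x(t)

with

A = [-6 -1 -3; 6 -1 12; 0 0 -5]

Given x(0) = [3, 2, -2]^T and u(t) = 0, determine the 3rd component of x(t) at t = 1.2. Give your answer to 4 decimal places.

det(sI - A) = s^3 - (tr A)s^2 + (M11 + M22 + M33)s - det A, where Mii is the 2×2 principal minor of A obtained by deleting row i and column i.
tr A = (-6) + (-1) + (-5) = -12; M11 = (-1)·(-5) - 12·0 = 5 - 0 = 5; M22 = (-6)·(-5) - (-3)·0 = 30 - 0 = 30; M33 = (-6)·(-1) - (-1)·6 = 6 - (-6) = 12; sum of minors = 47.
det A = (-6)·((-1)·(-5) - 12·0) - (-1)·(6·(-5) - 12·0) + (-3)·(6·0 - (-1)·0) = (-6)·5 - (-1)·(-30) + (-3)·0 = -60.
So p(s) = det(sI - A) = s^3 + 12s^2 + 47s + 60.
Rational-root test: any integer root divides 60. Testing small divisors, s = -3 works: p(-3) = -27 + 108 + (-141) + 60 = 0, so (s + 3) is a factor.
Dividing, p(s) = (s + 3)(s^2 + 9s + 20).
Factor s^2 + 9s + 20: two numbers with sum -9 and product 20 are -4 and -5, so s^2 + 9s + 20 = (s + 4)(s + 5).
Hence p(s) = (s + 3) (s + 4) (s + 5), with roots -5, -4, -3.
The eigenvalues -5, -4, -3 are distinct and real, so A is diagonalisable and x(t) = e^{At} x(0) = V diag(e^{λ_i t}) V^{-1} x(0), where the columns of V are the eigenvectors.
λ = -5: A - (-5)I = [[-1, -1, -3], [6, 4, 12], [0, 0, 0]]. v must be orthogonal to every row; (row 1) × (row 2) = [0, -6, 2], so take v_1 = [0, -3, 1]^T.
λ = -4: A - (-4)I = [[-2, -1, -3], [6, 3, 12], [0, 0, -1]]. v must be orthogonal to every row; (row 1) × (row 2) = [-3, 6, 0], so take v_2 = [1, -2, 0]^T.
λ = -3: A - (-3)I = [[-3, -1, -3], [6, 2, 12], [0, 0, -2]]. v must be orthogonal to every row; (row 1) × (row 2) = [-6, 18, 0], so take v_3 = [1, -3, 0]^T.
V = [v_1 v_2 v_3] = [[0, 1, 1], [-3, -2, -3], [1, 0, 0]] has det V = -1, so V^{-1} = adj(V)/det V = [[0, 0, 1], [3, 1, 3], [-2, -1, -3]].
Modal coordinates z(0) = V^{-1} x(0): 0·3 + 0·2 + 1·(-2) = -2; 3·3 + 1·2 + 3·(-2) = 5; (-2)·3 + (-1)·2 + (-3)·(-2) = -2; so z(0) = [-2, 5, -2]^T.
x_3(t) = Σ_i (v_i)_3 · z_i(0) · e^{λ_i t} (row 3 of V times the modal terms).
x_3(1.2) = 1·(-2)·e^{-5·1.2} + 0·5·e^{-4·1.2} + 0·(-2)·e^{-3·1.2} = (-2)·0.002479 + 0·0.008230 + 0·0.027324 = -0.0050.

-0.0050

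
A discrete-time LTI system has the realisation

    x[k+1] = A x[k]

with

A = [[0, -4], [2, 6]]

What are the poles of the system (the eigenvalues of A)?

2, 4

det(zI - A) = z^2 - (tr A)z + det A, with tr A = 0 + 6 = 6 and det A = 0·6 - (-4)·2 = 0 - (-8) = 8.
So p(z) = det(zI - A) = z^2 - 6z + 8.
Factor z^2 - 6z + 8: two numbers with sum 6 and product 8 are 4 and 2, so z^2 - 6z + 8 = (z - 4)(z - 2).
Hence p(z) = (z - 4) (z - 2), with roots 2, 4.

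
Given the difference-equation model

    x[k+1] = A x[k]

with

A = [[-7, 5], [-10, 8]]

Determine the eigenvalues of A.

det(zI - A) = z^2 - (tr A)z + det A, with tr A = (-7) + 8 = 1 and det A = (-7)·8 - 5·(-10) = -56 - (-50) = -6.
So p(z) = det(zI - A) = z^2 - z - 6.
Factor z^2 - z - 6: two numbers with sum 1 and product -6 are 3 and -2, so z^2 - z - 6 = (z - 3)(z + 2).
Hence p(z) = (z - 3) (z + 2), with roots -2, 3.

-2, 3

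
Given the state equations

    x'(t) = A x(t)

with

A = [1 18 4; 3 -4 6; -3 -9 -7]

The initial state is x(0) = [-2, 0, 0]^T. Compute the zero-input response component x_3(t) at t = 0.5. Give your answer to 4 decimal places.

det(sI - A) = s^3 - (tr A)s^2 + (M11 + M22 + M33)s - det A, where Mii is the 2×2 principal minor of A obtained by deleting row i and column i.
tr A = 1 + (-4) + (-7) = -10; M11 = (-4)·(-7) - 6·(-9) = 28 - (-54) = 82; M22 = 1·(-7) - 4·(-3) = -7 - (-12) = 5; M33 = 1·(-4) - 18·3 = -4 - 54 = -58; sum of minors = 29.
det A = 1·((-4)·(-7) - 6·(-9)) - 18·(3·(-7) - 6·(-3)) + 4·(3·(-9) - (-4)·(-3)) = 1·82 - 18·(-3) + 4·(-39) = -20.
So p(s) = det(sI - A) = s^3 + 10s^2 + 29s + 20.
Rational-root test: any integer root divides 20. Testing small divisors, s = -1 works: p(-1) = -1 + 10 + (-29) + 20 = 0, so (s + 1) is a factor.
Dividing, p(s) = (s + 1)(s^2 + 9s + 20).
Factor s^2 + 9s + 20: two numbers with sum -9 and product 20 are -4 and -5, so s^2 + 9s + 20 = (s + 4)(s + 5).
Hence p(s) = (s + 1) (s + 4) (s + 5), with roots -5, -4, -1.
The eigenvalues -5, -4, -1 are distinct and real, so A is diagonalisable and x(t) = e^{At} x(0) = V diag(e^{λ_i t}) V^{-1} x(0), where the columns of V are the eigenvectors.
λ = -5: A - (-5)I = [[6, 18, 4], [3, 1, 6], [-3, -9, -2]]. v must be orthogonal to every row; (row 1) × (row 2) = [104, -24, -48], so take v_1 = [13, -3, -6]^T.
λ = -4: A - (-4)I = [[5, 18, 4], [3, 0, 6], [-3, -9, -3]]. v must be orthogonal to every row; (row 1) × (row 2) = [108, -18, -54], so take v_2 = [-6, 1, 3]^T.
λ = -1: A - (-1)I = [[2, 18, 4], [3, -3, 6], [-3, -9, -6]]. v must be orthogonal to every row; (row 1) × (row 2) = [120, 0, -60], so take v_3 = [-2, 0, 1]^T.
V = [v_1 v_2 v_3] = [[13, -6, -2], [-3, 1, 0], [-6, 3, 1]] has det V = 1, so V^{-1} = adj(V)/det V = [[1, 0, 2], [3, 1, 6], [-3, -3, -5]].
Modal coordinates z(0) = V^{-1} x(0): 1·(-2) + 0·0 + 2·0 = -2; 3·(-2) + 1·0 + 6·0 = -6; (-3)·(-2) + (-3)·0 + (-5)·0 = 6; so z(0) = [-2, -6, 6]^T.
x_3(t) = Σ_i (v_i)_3 · z_i(0) · e^{λ_i t} (row 3 of V times the modal terms).
x_3(0.5) = (-6)·(-2)·e^{-5·0.5} + 3·(-6)·e^{-4·0.5} + 1·6·e^{-1·0.5} = 12·0.082085 + (-18)·0.135335 + 6·0.606531 = 2.1882.

2.1882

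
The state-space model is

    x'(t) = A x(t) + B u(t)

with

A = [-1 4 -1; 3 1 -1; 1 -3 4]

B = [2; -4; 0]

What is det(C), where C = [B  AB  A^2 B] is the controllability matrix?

-1000

AB = [[-18], [2], [14]]
A^2B = [[12], [-66], [32]]
Controllability matrix C = [B  AB  A^2B] = [[2, -18, 12], [-4, 2, -66], [0, 14, 32]]
Expanding along the first row, det(C) = 2·(2·32 - (-66)·14) - (-18)·((-4)·32 - (-66)·0) + 12·((-4)·14 - 2·0) = 2·988 - (-18)·(-128) + 12·(-56) = -1000
Since det(C) ≠ 0, rank(C) = 3 and the system is completely controllable.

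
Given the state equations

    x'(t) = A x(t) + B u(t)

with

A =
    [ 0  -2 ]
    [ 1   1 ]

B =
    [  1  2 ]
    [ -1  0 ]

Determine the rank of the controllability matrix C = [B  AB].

2

AB = [[2, 0], [0, 2]]
Controllability matrix C = [B  AB] = [[1, 2, 2, 0], [-1, 0, 0, 2]]
Take the 2×2 submatrix of C formed by columns 1, 2: [[1, 2], [-1, 0]]. Its determinant is 1·0 - 2·(-1) = 0 - (-2) = 2 ≠ 0.
So rank(C) ≥ 2; since C has 2 rows, rank(C) = 2.
rank(C) = 2 = n, so the pair (A, B) is completely controllable.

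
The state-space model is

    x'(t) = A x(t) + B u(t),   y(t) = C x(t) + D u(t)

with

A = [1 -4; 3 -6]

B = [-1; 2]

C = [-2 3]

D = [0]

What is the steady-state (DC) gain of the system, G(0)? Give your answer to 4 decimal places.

2.1667

G(0) = C(-A)^{-1}B + D = -C A^{-1} B + D.
det A = 6, so A^{-1} = (1/6)·adj(A) = [[-1, 2/3], [-1/2, 1/6]]
A^{-1} B = [7/3, 5/6]^T
C A^{-1} B = -13/6
G(0) = D - C A^{-1} B = 0 - (-13/6) = 13/6 ≈ 2.1667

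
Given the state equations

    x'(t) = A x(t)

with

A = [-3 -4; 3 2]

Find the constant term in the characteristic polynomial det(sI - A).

6

For a 2×2 matrix, det(sI - A) = s^2 - (tr A)s + det A.
tr A = -1, det A = 6.
So p(s) = s^2 + s + 6.
The constant term is 6.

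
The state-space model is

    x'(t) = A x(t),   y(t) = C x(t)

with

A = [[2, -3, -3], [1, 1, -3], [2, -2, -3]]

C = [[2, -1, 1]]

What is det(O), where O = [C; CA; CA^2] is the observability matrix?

-759

CA = [[5, -9, -6]]
CA^2 = [[-11, -12, 30]]
Observability matrix O = [C; CA; CA^2] = [[2, -1, 1], [5, -9, -6], [-11, -12, 30]]
Expanding along the first row, det(O) = 2·((-9)·30 - (-6)·(-12)) - (-1)·(5·30 - (-6)·(-11)) + 1·(5·(-12) - (-9)·(-11)) = 2·(-342) - (-1)·84 + 1·(-159) = -759
Since det(O) ≠ 0, rank(O) = 3 and the system is completely observable.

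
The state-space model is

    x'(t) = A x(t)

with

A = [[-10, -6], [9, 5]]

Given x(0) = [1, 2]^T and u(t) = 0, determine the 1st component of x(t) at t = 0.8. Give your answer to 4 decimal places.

det(sI - A) = s^2 - (tr A)s + det A, with tr A = (-10) + 5 = -5 and det A = (-10)·5 - (-6)·9 = -50 - (-54) = 4.
So p(s) = det(sI - A) = s^2 + 5s + 4.
Factor s^2 + 5s + 4: two numbers with sum -5 and product 4 are -1 and -4, so s^2 + 5s + 4 = (s + 1)(s + 4).
Hence p(s) = (s + 1) (s + 4), with roots -4, -1.
The eigenvalues -4, -1 are distinct and real, so A is diagonalisable and x(t) = e^{At} x(0) = V diag(e^{λ_i t}) V^{-1} x(0), where the columns of V are the eigenvectors.
λ = -4: A - (-4)I = [[-6, -6], [9, 9]]. Row 1 gives (-6)·v1 + (-6)·v2 = 0, so take v_1 = [1, -1]^T.
λ = -1: A - (-1)I = [[-9, -6], [9, 6]]. Row 1 gives (-9)·v1 + (-6)·v2 = 0, so take v_2 = [-2, 3]^T.
V = [v_1 v_2] = [[1, -2], [-1, 3]] has det V = 1, so V^{-1} = adj(V)/det V = [[3, 2], [1, 1]].
Modal coordinates z(0) = V^{-1} x(0): 3·1 + 2·2 = 7; 1·1 + 1·2 = 3; so z(0) = [7, 3]^T.
x_1(t) = Σ_i (v_i)_1 · z_i(0) · e^{λ_i t} (row 1 of V times the modal terms).
x_1(0.8) = 1·7·e^{-4·0.8} + (-2)·3·e^{-1·0.8} = 7·0.040762 + (-6)·0.449329 = -2.4106.

-2.4106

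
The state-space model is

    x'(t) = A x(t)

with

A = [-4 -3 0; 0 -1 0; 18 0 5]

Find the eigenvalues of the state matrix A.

det(sI - A) = s^3 - (tr A)s^2 + (M11 + M22 + M33)s - det A, where Mii is the 2×2 principal minor of A obtained by deleting row i and column i.
tr A = (-4) + (-1) + 5 = 0; M11 = (-1)·5 - 0·0 = -5 - 0 = -5; M22 = (-4)·5 - 0·18 = -20 - 0 = -20; M33 = (-4)·(-1) - (-3)·0 = 4 - 0 = 4; sum of minors = -21.
det A = (-4)·((-1)·5 - 0·0) - (-3)·(0·5 - 0·18) + 0·(0·0 - (-1)·18) = (-4)·(-5) - (-3)·0 + 0·18 = 20.
So p(s) = det(sI - A) = s^3 - 21s - 20.
Rational-root test: any integer root divides -20. Testing small divisors, s = -1 works: p(-1) = -1 + 0 + 21 + (-20) = 0, so (s + 1) is a factor.
Dividing, p(s) = (s + 1)(s^2 - s - 20).
Factor s^2 - s - 20: two numbers with sum 1 and product -20 are 5 and -4, so s^2 - s - 20 = (s - 5)(s + 4).
Hence p(s) = (s - 5) (s + 1) (s + 4), with roots -4, -1, 5.
At least one eigenvalue has non-negative real part, so the system is not asymptotically stable.

-4, -1, 5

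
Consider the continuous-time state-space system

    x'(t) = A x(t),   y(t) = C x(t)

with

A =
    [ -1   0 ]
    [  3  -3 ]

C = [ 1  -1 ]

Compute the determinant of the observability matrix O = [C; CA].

-1

CA = [[-4, 3]]
Observability matrix O = [C; CA] = [[1, -1], [-4, 3]]
det(O) = 1·3 - (-1)·(-4) = 3 - 4 = -1
Since det(O) ≠ 0, rank(O) = 2 and the system is completely observable.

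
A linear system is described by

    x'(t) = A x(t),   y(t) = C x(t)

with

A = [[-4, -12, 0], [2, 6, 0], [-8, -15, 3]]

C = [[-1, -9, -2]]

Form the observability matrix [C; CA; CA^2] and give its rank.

2

CA = [[2, -12, -6]]
CA^2 = [[16, -6, -18]]
Observability matrix O = [C; CA; CA^2] = [[-1, -9, -2], [2, -12, -6], [16, -6, -18]]
The columns c1, c2, c3 of O are linearly dependent: 3·c1 - c2 + 3·c3 = 0 (check each entry), so rank(O) ≤ 2.
The 2×2 minor from rows 1, 2, columns 1, 2 is (-1)·(-12) - (-9)·2 = 12 - (-18) = 30 ≠ 0, so rank(O) = 2.
rank(O) = 2 < n = 3, so the pair (A, C) is not completely observable.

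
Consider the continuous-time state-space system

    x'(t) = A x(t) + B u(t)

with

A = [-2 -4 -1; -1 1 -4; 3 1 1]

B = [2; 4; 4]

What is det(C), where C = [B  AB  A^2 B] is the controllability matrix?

AB = [[-24], [-14], [14]]
A^2B = [[90], [-46], [-72]]
Controllability matrix C = [B  AB  A^2B] = [[2, -24, 90], [4, -14, -46], [4, 14, -72]]
Expanding along the first row, det(C) = 2·((-14)·(-72) - (-46)·14) - (-24)·(4·(-72) - (-46)·4) + 90·(4·14 - (-14)·4) = 2·1652 - (-24)·(-104) + 90·112 = 10888
Since det(C) ≠ 0, rank(C) = 3 and the system is completely controllable.

10888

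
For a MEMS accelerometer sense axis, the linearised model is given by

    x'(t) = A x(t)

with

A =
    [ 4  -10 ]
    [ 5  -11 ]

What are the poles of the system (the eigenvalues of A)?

-6, -1

det(sI - A) = s^2 - (tr A)s + det A, with tr A = 4 + (-11) = -7 and det A = 4·(-11) - (-10)·5 = -44 - (-50) = 6.
So p(s) = det(sI - A) = s^2 + 7s + 6.
Factor s^2 + 7s + 6: two numbers with sum -7 and product 6 are -1 and -6, so s^2 + 7s + 6 = (s + 1)(s + 6).
Hence p(s) = (s + 1) (s + 6), with roots -6, -1.
All eigenvalues have negative real part, so the system is asymptotically stable.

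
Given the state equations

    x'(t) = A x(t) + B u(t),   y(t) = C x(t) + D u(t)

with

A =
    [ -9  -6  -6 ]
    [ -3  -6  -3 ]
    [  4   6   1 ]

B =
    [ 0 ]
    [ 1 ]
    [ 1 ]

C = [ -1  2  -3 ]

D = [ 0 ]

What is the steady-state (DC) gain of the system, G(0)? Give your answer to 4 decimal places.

G(0) = C(-A)^{-1}B + D = -C A^{-1} B + D.
det A = -90, so A^{-1} = (1/-90)·adj(A) = [[-2/15, 1/3, 1/5], [1/10, -1/6, 1/10], [-1/15, -1/3, -2/5]]
A^{-1} B = [8/15, -1/15, -11/15]^T
C A^{-1} B = 23/15
G(0) = D - C A^{-1} B = 0 - (23/15) = -23/15 ≈ -1.5333

-1.5333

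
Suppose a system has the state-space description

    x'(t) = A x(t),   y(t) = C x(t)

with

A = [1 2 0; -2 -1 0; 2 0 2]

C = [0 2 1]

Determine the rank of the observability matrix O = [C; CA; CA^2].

3

CA = [[-2, -2, 2]]
CA^2 = [[6, -2, 4]]
Observability matrix O = [C; CA; CA^2] = [[0, 2, 1], [-2, -2, 2], [6, -2, 4]]
det(O) = 0·((-2)·4 - 2·(-2)) - 2·((-2)·4 - 2·6) + 1·((-2)·(-2) - (-2)·6) = 0·(-4) - 2·(-20) + 1·16 = 56 ≠ 0, so rank(O) = 3.
rank(O) = 3 = n, so the pair (A, C) is completely observable.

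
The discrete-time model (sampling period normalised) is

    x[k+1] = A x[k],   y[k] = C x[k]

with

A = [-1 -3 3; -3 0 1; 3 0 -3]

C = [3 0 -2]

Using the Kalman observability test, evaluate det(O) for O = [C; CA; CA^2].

0

CA = [[-9, -9, 15]]
CA^2 = [[81, 27, -81]]
Observability matrix O = [C; CA; CA^2] = [[3, 0, -2], [-9, -9, 15], [81, 27, -81]]
Expanding along the first row, det(O) = 3·((-9)·(-81) - 15·27) - 0·((-9)·(-81) - 15·81) + (-2)·((-9)·27 - (-9)·81) = 3·324 - 0·(-486) + (-2)·486 = 0
Since det(O) = 0, rank(O) < 3 and the system is not completely observable.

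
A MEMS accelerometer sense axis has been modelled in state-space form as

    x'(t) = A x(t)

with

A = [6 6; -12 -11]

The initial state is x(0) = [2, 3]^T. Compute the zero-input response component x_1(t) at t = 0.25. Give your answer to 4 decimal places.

5.7746

det(sI - A) = s^2 - (tr A)s + det A, with tr A = 6 + (-11) = -5 and det A = 6·(-11) - 6·(-12) = -66 - (-72) = 6.
So p(s) = det(sI - A) = s^2 + 5s + 6.
Factor s^2 + 5s + 6: two numbers with sum -5 and product 6 are -2 and -3, so s^2 + 5s + 6 = (s + 2)(s + 3).
Hence p(s) = (s + 2) (s + 3), with roots -3, -2.
The eigenvalues -3, -2 are distinct and real, so A is diagonalisable and x(t) = e^{At} x(0) = V diag(e^{λ_i t}) V^{-1} x(0), where the columns of V are the eigenvectors.
λ = -3: A - (-3)I = [[9, 6], [-12, -8]]. Row 1 gives 9·v1 + 6·v2 = 0, so take v_1 = [-2, 3]^T.
λ = -2: A - (-2)I = [[8, 6], [-12, -9]]. Row 1 gives 8·v1 + 6·v2 = 0, so take v_2 = [3, -4]^T.
V = [v_1 v_2] = [[-2, 3], [3, -4]] has det V = -1, so V^{-1} = adj(V)/det V = [[4, 3], [3, 2]].
Modal coordinates z(0) = V^{-1} x(0): 4·2 + 3·3 = 17; 3·2 + 2·3 = 12; so z(0) = [17, 12]^T.
x_1(t) = Σ_i (v_i)_1 · z_i(0) · e^{λ_i t} (row 1 of V times the modal terms).
x_1(0.25) = (-2)·17·e^{-3·0.25} + 3·12·e^{-2·0.25} = (-34)·0.472367 + 36·0.606531 = 5.7746.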